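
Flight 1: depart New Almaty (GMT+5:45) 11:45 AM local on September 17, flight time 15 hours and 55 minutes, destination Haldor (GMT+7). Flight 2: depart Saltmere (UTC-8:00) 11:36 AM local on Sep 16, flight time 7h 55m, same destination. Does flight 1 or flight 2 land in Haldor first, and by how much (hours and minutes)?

the second, by 18 hours 24 minutes

Flight 1 in UTC: 11:45 AM − 5:45 = 6:00 AM on Sep 17.
+15 hours and 55 minutes → arrive 9:55 PM UTC on Sep 17.
Flight 2 in UTC: 11:36 AM + 8:00 = 7:36 PM on Sep 16.
+7 hours and 55 minutes → arrive 3:31 AM UTC on Sep 17.
Flight 2 lands earlier by 18 hours 24 minutes.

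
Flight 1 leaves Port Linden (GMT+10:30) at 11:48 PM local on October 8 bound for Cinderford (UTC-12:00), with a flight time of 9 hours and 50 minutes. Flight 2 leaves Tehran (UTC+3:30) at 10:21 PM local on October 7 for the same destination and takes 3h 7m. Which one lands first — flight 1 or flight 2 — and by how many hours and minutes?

Flight 1 in UTC: 11:48 PM − 10:30 = 1:18 PM on Oct 8.
+9 hours and 50 minutes → arrive 11:08 PM UTC on Oct 8.
Flight 2 in UTC: 10:21 PM − 3:30 = 6:51 PM on Oct 7.
+3 hours and 7 minutes → arrive 9:58 PM UTC on Oct 7.
Flight 2 lands earlier by 25 hours 10 minutes.

the second, by 25 hours 10 minutes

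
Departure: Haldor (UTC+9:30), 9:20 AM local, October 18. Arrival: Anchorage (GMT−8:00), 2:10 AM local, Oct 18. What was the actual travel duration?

Departure in UTC: 9:20 AM − 9:30 = 11:50 PM on Oct 17.
Arrival in UTC: 2:10 AM + 8:00 = 10:10 AM on Oct 18.
Elapsed = 10:10 AM − 11:50 PM (+1 day) = 10 hours 20 minutes.

10 hours 20 minutes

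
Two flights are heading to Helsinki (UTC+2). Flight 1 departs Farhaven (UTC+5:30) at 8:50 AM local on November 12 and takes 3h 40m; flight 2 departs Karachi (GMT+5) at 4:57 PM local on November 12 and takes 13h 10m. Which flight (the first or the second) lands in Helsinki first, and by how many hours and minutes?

the first, by 18 hours 7 minutes

Flight 1 in UTC: 8:50 AM − 5:30 = 3:20 AM on Nov 12.
+3 hours 40 minutes → arrive 7:00 AM UTC on Nov 12.
Flight 2 in UTC: 4:57 PM − 5:00 = 11:57 AM on Nov 12.
+13 hours 10 minutes → arrive 1:07 AM UTC on Nov 13.
Flight 1 lands earlier by 18 hours 7 minutes.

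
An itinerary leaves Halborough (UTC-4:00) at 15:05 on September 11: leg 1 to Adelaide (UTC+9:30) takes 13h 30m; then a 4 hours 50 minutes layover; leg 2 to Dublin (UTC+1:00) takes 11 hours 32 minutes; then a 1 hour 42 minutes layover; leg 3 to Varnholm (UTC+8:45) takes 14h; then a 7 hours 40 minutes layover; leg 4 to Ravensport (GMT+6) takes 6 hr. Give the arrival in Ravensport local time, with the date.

Convert departure to UTC: 15:05 + 4:00 = 19:05 UTC on Sep 11.
Add 13 hours and 30 minutes leg 1 → 08:35 UTC (Sep 12).
Add 4 hours and 50 minutes layover in Adelaide → 13:25 UTC.
Add 11 hours 32 minutes leg 2 → 00:57 UTC (Sep 13).
Add 1 hour 42 minutes layover in Dublin → 02:39 UTC.
Add 14 hours leg 3 → 16:39 UTC.
Add 7 hours and 40 minutes layover in Varnholm → 00:19 UTC (Sep 14).
Add 6 hours leg 4 → 06:19 UTC.
Ravensport is UTC+6:00, so local arrival = 06:19 + 6:00 = 12:19 on Sep 14.

12:19 on September 14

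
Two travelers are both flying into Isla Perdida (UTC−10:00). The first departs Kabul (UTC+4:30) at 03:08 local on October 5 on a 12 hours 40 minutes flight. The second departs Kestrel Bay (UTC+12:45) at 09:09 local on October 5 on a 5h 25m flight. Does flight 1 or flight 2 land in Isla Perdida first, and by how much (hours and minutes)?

the second, by 9 hours 29 minutes

Flight 1 in UTC: 03:08 − 4:30 = 22:38 on Oct 4.
+12 hours and 40 minutes → arrive 11:18 UTC on Oct 5.
Flight 2 in UTC: 09:09 − 12:45 = 20:24 on Oct 4.
+5 hours 25 minutes → arrive 01:49 UTC on Oct 5.
Flight 2 lands earlier by 9 hours 29 minutes.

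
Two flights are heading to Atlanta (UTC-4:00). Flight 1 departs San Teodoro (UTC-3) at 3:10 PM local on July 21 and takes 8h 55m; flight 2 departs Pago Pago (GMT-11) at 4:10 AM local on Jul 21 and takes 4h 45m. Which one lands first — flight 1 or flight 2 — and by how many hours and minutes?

the second, by 7 hours 10 minutes

Flight 1 in UTC: 3:10 PM + 3:00 = 6:10 PM on Jul 21.
+8 hours and 55 minutes → arrive 3:05 AM UTC on Jul 22.
Flight 2 in UTC: 4:10 AM + 11:00 = 3:10 PM on Jul 21.
+4 hours and 45 minutes → arrive 7:55 PM UTC on Jul 21.
Flight 2 lands earlier by 7 hours 10 minutes.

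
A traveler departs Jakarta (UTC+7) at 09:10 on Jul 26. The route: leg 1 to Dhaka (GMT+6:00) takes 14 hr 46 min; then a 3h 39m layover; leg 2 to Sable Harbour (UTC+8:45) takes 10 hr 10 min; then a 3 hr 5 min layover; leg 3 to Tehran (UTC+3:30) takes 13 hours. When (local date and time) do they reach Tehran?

Convert departure to UTC: 09:10 − 7:00 = 02:10 UTC on Jul 26.
Add 14 hours 46 minutes leg 1 → 16:56 UTC.
Add 3 hours and 39 minutes layover in Dhaka → 20:35 UTC.
Add 10 hours 10 minutes leg 2 → 06:45 UTC (Jul 27).
Add 3 hours 5 minutes layover in Sable Harbour → 09:50 UTC.
Add 13 hours leg 3 → 22:50 UTC.
Tehran is UTC+3:30, so local arrival = 22:50 + 3:30 = 02:20 on Jul 28.

02:20 on Jul 28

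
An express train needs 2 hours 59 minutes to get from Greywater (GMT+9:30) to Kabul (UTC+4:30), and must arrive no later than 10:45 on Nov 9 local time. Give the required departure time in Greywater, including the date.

Target arrival in UTC: 10:45 − 4:30 = 06:15 on Nov 9.
Subtract 2 hours and 59 minutes → departure 03:16 UTC on Nov 9.
Greywater is UTC+9:30: 03:16 + 9:30 = 12:46 on Nov 9.

12:46 on November 9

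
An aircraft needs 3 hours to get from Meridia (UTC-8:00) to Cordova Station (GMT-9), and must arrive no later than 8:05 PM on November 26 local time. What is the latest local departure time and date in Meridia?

Target arrival in UTC: 8:05 PM + 9:00 = 5:05 AM on Nov 27.
Subtract 3 hours → departure 2:05 AM UTC on Nov 27.
Meridia is UTC−8:00: 2:05 AM − 8:00 = 6:05 PM on Nov 26.

6:05 PM on November 26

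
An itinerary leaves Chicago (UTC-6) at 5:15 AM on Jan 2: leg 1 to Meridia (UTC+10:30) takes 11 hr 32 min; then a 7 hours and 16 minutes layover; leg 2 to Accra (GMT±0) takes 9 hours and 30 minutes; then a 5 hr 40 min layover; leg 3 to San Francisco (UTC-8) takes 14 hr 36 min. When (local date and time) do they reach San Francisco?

3:49 AM on Jan 4

Convert departure to UTC: 5:15 AM + 6:00 = 11:15 AM UTC on Jan 2.
Add 11 hours 32 minutes leg 1 → 10:47 PM UTC.
Add 7 hours 16 minutes layover in Meridia → 6:03 AM UTC (Jan 3).
Add 9 hours and 30 minutes leg 2 → 3:33 PM UTC.
Add 5 hours 40 minutes layover in Accra → 9:13 PM UTC.
Add 14 hours and 36 minutes leg 3 → 11:49 AM UTC (Jan 4).
San Francisco is UTC−8:00, so local arrival = 11:49 AM − 8:00 = 3:49 AM on Jan 4.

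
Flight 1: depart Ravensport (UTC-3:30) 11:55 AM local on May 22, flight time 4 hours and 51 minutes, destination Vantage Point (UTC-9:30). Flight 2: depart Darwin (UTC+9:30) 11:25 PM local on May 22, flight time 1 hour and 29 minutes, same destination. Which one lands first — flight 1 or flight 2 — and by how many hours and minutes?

the second, by 4 hours 52 minutes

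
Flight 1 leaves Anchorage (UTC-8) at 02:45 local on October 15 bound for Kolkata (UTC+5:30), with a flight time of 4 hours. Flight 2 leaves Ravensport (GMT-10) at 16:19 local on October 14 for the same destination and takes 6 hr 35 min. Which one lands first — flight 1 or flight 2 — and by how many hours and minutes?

the second, by 5 hours 51 minutes

Flight 1 in UTC: 02:45 + 8:00 = 10:45 on Oct 15.
+4 hours → arrive 14:45 UTC on Oct 15.
Flight 2 in UTC: 16:19 + 10:00 = 02:19 on Oct 15.
+6 hours 35 minutes → arrive 08:54 UTC on Oct 15.
Flight 2 lands earlier by 5 hours 51 minutes.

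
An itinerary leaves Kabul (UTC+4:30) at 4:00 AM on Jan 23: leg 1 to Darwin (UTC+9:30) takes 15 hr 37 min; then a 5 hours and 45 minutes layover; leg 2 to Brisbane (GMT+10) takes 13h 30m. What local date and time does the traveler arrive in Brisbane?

Convert departure to UTC: 4:00 AM − 4:30 = 11:30 PM UTC on Jan 22.
Add 15 hours 37 minutes leg 1 → 3:07 PM UTC (Jan 23).
Add 5 hours and 45 minutes layover in Darwin → 8:52 PM UTC.
Add 13 hours 30 minutes leg 2 → 10:22 AM UTC (Jan 24).
Brisbane is UTC+10:00, so local arrival = 10:22 AM + 10:00 = 8:22 PM on Jan 24.

8:22 PM on January 24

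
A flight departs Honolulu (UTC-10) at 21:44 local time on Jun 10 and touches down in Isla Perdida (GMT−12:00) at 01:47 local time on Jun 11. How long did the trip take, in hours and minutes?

6 hours 3 minutes

Isla Perdida is 2:00 behind Honolulu.
Clock-face elapsed time (ignoring zones) is 4 hours 3 minutes.
Actual elapsed = 4 hours 3 minutes + 2:00 = 6 hours 3 minutes.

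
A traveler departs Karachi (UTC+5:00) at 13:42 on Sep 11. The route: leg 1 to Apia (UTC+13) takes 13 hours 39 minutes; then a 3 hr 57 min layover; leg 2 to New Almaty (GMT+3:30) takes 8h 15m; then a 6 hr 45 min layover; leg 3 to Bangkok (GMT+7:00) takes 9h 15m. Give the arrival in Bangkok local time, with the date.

09:33 on Sep 13

Convert departure to UTC: 13:42 − 5:00 = 08:42 UTC on Sep 11.
Add 13 hours 39 minutes leg 1 → 22:21 UTC.
Add 3 hours and 57 minutes layover in Apia → 02:18 UTC (Sep 12).
Add 8 hours 15 minutes leg 2 → 10:33 UTC.
Add 6 hours and 45 minutes layover in New Almaty → 17:18 UTC.
Add 9 hours and 15 minutes leg 3 → 02:33 UTC (Sep 13).
Bangkok is UTC+7:00, so local arrival = 02:33 + 7:00 = 09:33 on Sep 13.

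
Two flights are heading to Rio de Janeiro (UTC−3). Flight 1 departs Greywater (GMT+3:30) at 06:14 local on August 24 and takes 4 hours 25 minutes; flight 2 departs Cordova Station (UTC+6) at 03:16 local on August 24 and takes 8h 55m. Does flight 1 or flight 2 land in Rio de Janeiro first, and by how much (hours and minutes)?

Flight 1 in UTC: 06:14 − 3:30 = 02:44 on Aug 24.
+4 hours and 25 minutes → arrive 07:09 UTC on Aug 24.
Flight 2 in UTC: 03:16 − 6:00 = 21:16 on Aug 23.
+8 hours 55 minutes → arrive 06:11 UTC on Aug 24.
Flight 2 lands earlier by 58 minutes.

the second, by 58 minutes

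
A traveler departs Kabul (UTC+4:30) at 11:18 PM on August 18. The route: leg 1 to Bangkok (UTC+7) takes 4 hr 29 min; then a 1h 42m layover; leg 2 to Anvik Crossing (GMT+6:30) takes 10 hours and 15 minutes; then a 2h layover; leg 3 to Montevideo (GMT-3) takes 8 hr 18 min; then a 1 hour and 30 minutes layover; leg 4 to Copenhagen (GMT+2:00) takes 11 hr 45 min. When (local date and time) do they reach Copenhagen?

Convert departure to UTC: 11:18 PM − 4:30 = 6:48 PM UTC on Aug 18.
Add 4 hours and 29 minutes leg 1 → 11:17 PM UTC.
Add 1 hour and 42 minutes layover in Bangkok → 12:59 AM UTC (Aug 19).
Add 10 hours 15 minutes leg 2 → 11:14 AM UTC.
Add 2 hours layover in Anvik Crossing → 1:14 PM UTC.
Add 8 hours 18 minutes leg 3 → 9:32 PM UTC.
Add 1 hour and 30 minutes layover in Montevideo → 11:02 PM UTC.
Add 11 hours and 45 minutes leg 4 → 10:47 AM UTC (Aug 20).
Copenhagen is UTC+2:00, so local arrival = 10:47 AM + 2:00 = 12:47 PM on Aug 20.

12:47 PM on August 20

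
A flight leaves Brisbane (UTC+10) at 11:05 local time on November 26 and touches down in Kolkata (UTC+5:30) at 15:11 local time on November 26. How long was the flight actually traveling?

8 hours 36 minutes

Kolkata is 4:30 behind Brisbane.
Clock-face elapsed time (ignoring zones) is 4 hours 6 minutes.
Actual elapsed = 4 hours 6 minutes + 4:30 = 8 hours 36 minutes.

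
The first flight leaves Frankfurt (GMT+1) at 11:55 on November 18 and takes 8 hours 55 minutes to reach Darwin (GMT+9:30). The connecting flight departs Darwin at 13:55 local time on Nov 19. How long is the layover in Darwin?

Convert departure to UTC: 11:55 − 1:00 = 10:55 UTC on Nov 18.
Add 8 hours 55 minutes flight time → 19:50 UTC.
Darwin is UTC+9:30, so local arrival = 19:50 + 9:30 = 05:20 on Nov 19.
Layover = 13:55 − 05:20 = 8 hours 35 minutes.

8 hours 35 minutes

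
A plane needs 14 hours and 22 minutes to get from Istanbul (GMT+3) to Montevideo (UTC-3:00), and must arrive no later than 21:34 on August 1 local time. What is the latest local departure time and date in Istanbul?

Target arrival in UTC: 21:34 + 3:00 = 00:34 on Aug 2.
Subtract 14 hours 22 minutes → departure 10:12 UTC on Aug 1.
Istanbul is UTC+3:00: 10:12 + 3:00 = 13:12 on Aug 1.

13:12 on Aug 1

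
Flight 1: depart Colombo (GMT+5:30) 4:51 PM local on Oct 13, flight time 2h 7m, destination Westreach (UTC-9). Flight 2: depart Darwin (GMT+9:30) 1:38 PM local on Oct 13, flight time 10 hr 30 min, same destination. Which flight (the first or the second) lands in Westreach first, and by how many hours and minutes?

the first, by 1 hour 10 minutes

Flight 1 in UTC: 4:51 PM − 5:30 = 11:21 AM on Oct 13.
+2 hours and 7 minutes → arrive 1:28 PM UTC on Oct 13.
Flight 2 in UTC: 1:38 PM − 9:30 = 4:08 AM on Oct 13.
+10 hours and 30 minutes → arrive 2:38 PM UTC on Oct 13.
Flight 1 lands earlier by 1 hour 10 minutes.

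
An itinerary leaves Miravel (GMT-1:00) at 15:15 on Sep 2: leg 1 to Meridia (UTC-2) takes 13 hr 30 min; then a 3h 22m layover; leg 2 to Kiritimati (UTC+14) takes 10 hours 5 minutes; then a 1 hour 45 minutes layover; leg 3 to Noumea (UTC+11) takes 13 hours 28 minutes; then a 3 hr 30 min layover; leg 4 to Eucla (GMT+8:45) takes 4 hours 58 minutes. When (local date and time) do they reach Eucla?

03:38 on Sep 5

Convert departure to UTC: 15:15 + 1:00 = 16:15 UTC on Sep 2.
Add 13 hours and 30 minutes leg 1 → 05:45 UTC (Sep 3).
Add 3 hours and 22 minutes layover in Meridia → 09:07 UTC.
Add 10 hours 5 minutes leg 2 → 19:12 UTC.
Add 1 hour and 45 minutes layover in Kiritimati → 20:57 UTC.
Add 13 hours and 28 minutes leg 3 → 10:25 UTC (Sep 4).
Add 3 hours and 30 minutes layover in Noumea → 13:55 UTC.
Add 4 hours 58 minutes leg 4 → 18:53 UTC.
Eucla is UTC+8:45, so local arrival = 18:53 + 8:45 = 03:38 on Sep 5.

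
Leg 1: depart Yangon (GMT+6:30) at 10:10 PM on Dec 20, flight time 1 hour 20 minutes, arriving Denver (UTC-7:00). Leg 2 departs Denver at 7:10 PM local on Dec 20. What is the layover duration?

Convert departure to UTC: 10:10 PM − 6:30 = 3:40 PM UTC on Dec 20.
Add 1 hour and 20 minutes flight time → 5:00 PM UTC.
Denver is UTC−7:00, so local arrival = 5:00 PM − 7:00 = 10:00 AM on Dec 20.
Layover = 7:10 PM − 10:00 AM = 9 hours 10 minutes.

9 hours 10 minutes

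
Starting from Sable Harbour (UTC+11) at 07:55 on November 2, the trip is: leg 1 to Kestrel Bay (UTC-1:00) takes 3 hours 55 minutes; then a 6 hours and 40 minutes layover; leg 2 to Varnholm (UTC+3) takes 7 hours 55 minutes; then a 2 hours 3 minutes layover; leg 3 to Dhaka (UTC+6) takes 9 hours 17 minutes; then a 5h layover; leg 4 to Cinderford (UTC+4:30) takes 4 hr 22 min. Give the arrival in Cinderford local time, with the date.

Convert departure to UTC: 07:55 − 11:00 = 20:55 UTC on Nov 1.
Add 3 hours 55 minutes leg 1 → 00:50 UTC (Nov 2).
Add 6 hours 40 minutes layover in Kestrel Bay → 07:30 UTC.
Add 7 hours 55 minutes leg 2 → 15:25 UTC.
Add 2 hours 3 minutes layover in Varnholm → 17:28 UTC.
Add 9 hours and 17 minutes leg 3 → 02:45 UTC (Nov 3).
Add 5 hours layover in Dhaka → 07:45 UTC.
Add 4 hours and 22 minutes leg 4 → 12:07 UTC.
Cinderford is UTC+4:30, so local arrival = 12:07 + 4:30 = 16:37 on Nov 3.

16:37 on November 3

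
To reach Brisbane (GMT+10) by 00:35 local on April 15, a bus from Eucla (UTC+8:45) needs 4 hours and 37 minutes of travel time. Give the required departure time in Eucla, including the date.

18:43 on April 14

Target arrival in UTC: 00:35 − 10:00 = 14:35 on Apr 14.
Subtract 4 hours and 37 minutes → departure 09:58 UTC on Apr 14.
Eucla is UTC+8:45: 09:58 + 8:45 = 18:43 on Apr 14.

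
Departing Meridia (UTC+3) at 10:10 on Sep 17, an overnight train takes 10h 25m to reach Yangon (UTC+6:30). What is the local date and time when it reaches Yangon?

00:05 on September 18

Convert departure to UTC: 10:10 − 3:00 = 07:10 UTC on Sep 17.
Add 10 hours 25 minutes travel time → 17:35 UTC.
Yangon is UTC+6:30, so local arrival = 17:35 + 6:30 = 00:05 on Sep 18.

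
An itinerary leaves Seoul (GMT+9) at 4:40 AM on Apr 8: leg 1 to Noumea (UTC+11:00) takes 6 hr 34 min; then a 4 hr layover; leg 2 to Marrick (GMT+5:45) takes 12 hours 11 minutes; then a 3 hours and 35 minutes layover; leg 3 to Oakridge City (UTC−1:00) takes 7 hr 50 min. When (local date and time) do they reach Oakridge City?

4:50 AM on April 9

Convert departure to UTC: 4:40 AM − 9:00 = 7:40 PM UTC on Apr 7.
Add 6 hours 34 minutes leg 1 → 2:14 AM UTC (Apr 8).
Add 4 hours layover in Noumea → 6:14 AM UTC.
Add 12 hours and 11 minutes leg 2 → 6:25 PM UTC.
Add 3 hours 35 minutes layover in Marrick → 10:00 PM UTC.
Add 7 hours 50 minutes leg 3 → 5:50 AM UTC (Apr 9).
Oakridge City is UTC−1:00, so local arrival = 5:50 AM − 1:00 = 4:50 AM on Apr 9.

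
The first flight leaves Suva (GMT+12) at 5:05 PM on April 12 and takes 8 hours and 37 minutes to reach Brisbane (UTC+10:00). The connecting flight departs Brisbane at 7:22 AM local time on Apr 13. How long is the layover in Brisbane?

7 hours 40 minutes

Convert departure to UTC: 5:05 PM − 12:00 = 5:05 AM UTC on Apr 12.
Add 8 hours 37 minutes flight time → 1:42 PM UTC.
Brisbane is UTC+10:00, so local arrival = 1:42 PM + 10:00 = 11:42 PM on Apr 12.
Layover = 7:22 AM − 11:42 PM (+1 day) = 7 hours 40 minutes.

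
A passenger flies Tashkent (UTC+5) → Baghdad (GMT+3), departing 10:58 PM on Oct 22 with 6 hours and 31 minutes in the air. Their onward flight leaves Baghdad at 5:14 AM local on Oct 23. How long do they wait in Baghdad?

Convert departure to UTC: 10:58 PM − 5:00 = 5:58 PM UTC on Oct 22.
Add 6 hours 31 minutes flight time → 12:29 AM UTC (Oct 23).
Baghdad is UTC+3:00, so local arrival = 12:29 AM + 3:00 = 3:29 AM on Oct 23.
Layover = 5:14 AM − 3:29 AM = 1 hour 45 minutes.

1 hour 45 minutes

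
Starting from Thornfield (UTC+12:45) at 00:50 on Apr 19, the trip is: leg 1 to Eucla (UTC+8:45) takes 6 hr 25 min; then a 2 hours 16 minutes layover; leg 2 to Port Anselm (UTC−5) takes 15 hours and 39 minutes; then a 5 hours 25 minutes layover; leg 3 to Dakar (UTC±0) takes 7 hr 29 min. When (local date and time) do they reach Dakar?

01:19 on April 20

Convert departure to UTC: 00:50 − 12:45 = 12:05 UTC on Apr 18.
Add 6 hours and 25 minutes leg 1 → 18:30 UTC.
Add 2 hours 16 minutes layover in Eucla → 20:46 UTC.
Add 15 hours and 39 minutes leg 2 → 12:25 UTC (Apr 19).
Add 5 hours and 25 minutes layover in Port Anselm → 17:50 UTC.
Add 7 hours 29 minutes leg 3 → 01:19 UTC (Apr 20).
Dakar is UTC+0, so local arrival is the same: 01:19 on Apr 20.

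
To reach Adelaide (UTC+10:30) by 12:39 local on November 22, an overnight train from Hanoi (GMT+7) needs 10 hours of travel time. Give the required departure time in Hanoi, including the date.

Target arrival in UTC: 12:39 − 10:30 = 02:09 on Nov 22.
Subtract 10 hours → departure 16:09 UTC on Nov 21.
Hanoi is UTC+7:00: 16:09 + 7:00 = 23:09 on Nov 21.

23:09 on November 21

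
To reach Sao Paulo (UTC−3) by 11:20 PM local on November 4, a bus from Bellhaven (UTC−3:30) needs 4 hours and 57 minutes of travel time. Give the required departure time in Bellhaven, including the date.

5:53 PM on November 4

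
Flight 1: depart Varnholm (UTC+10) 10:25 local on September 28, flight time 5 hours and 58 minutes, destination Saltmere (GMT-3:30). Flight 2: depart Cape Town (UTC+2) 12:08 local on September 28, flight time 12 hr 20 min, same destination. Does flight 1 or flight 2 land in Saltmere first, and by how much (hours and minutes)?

Flight 1 in UTC: 10:25 − 10:00 = 00:25 on Sep 28.
+5 hours and 58 minutes → arrive 06:23 UTC on Sep 28.
Flight 2 in UTC: 12:08 − 2:00 = 10:08 on Sep 28.
+12 hours and 20 minutes → arrive 22:28 UTC on Sep 28.
Flight 1 lands earlier by 16 hours 5 minutes.

the first, by 16 hours 5 minutes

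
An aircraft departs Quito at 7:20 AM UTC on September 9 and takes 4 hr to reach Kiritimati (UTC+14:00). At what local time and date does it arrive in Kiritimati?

1:20 AM on Sep 10

Departure is given in UTC: 7:20 AM on Sep 9.
Add 4 hours → 11:20 AM UTC.
Kiritimati is UTC+14:00: 11:20 AM + 14:00 = 1:20 AM on Sep 10.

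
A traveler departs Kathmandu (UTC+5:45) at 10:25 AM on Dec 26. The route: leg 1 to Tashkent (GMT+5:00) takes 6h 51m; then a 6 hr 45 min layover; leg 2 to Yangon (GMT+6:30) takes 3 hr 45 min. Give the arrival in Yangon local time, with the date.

Convert departure to UTC: 10:25 AM − 5:45 = 4:40 AM UTC on Dec 26.
Add 6 hours and 51 minutes leg 1 → 11:31 AM UTC.
Add 6 hours 45 minutes layover in Tashkent → 6:16 PM UTC.
Add 3 hours 45 minutes leg 2 → 10:01 PM UTC.
Yangon is UTC+6:30, so local arrival = 10:01 PM + 6:30 = 4:31 AM on Dec 27.

4:31 AM on December 27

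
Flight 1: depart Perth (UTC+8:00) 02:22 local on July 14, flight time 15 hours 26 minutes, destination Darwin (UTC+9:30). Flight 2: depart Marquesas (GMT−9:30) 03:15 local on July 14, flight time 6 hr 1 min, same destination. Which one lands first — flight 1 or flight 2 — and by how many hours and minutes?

Flight 1 in UTC: 02:22 − 8:00 = 18:22 on Jul 13.
+15 hours 26 minutes → arrive 09:48 UTC on Jul 14.
Flight 2 in UTC: 03:15 + 9:30 = 12:45 on Jul 14.
+6 hours 1 minute → arrive 18:46 UTC on Jul 14.
Flight 1 lands earlier by 8 hours 58 minutes.

the first, by 8 hours 58 minutes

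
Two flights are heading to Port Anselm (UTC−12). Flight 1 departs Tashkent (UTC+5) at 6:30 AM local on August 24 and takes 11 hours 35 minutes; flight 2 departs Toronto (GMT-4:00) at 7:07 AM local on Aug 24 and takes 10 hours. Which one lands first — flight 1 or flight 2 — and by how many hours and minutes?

Flight 1 in UTC: 6:30 AM − 5:00 = 1:30 AM on Aug 24.
+11 hours and 35 minutes → arrive 1:05 PM UTC on Aug 24.
Flight 2 in UTC: 7:07 AM + 4:00 = 11:07 AM on Aug 24.
+10 hours → arrive 9:07 PM UTC on Aug 24.
Flight 1 lands earlier by 8 hours 2 minutes.

the first, by 8 hours 2 minutes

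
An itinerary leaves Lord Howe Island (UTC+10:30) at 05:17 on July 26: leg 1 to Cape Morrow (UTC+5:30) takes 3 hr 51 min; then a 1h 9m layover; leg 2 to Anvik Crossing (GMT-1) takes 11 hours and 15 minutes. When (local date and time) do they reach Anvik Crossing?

Convert departure to UTC: 05:17 − 10:30 = 18:47 UTC on Jul 25.
Add 3 hours 51 minutes leg 1 → 22:38 UTC.
Add 1 hour and 9 minutes layover in Cape Morrow → 23:47 UTC.
Add 11 hours and 15 minutes leg 2 → 11:02 UTC (Jul 26).
Anvik Crossing is UTC−1:00, so local arrival = 11:02 − 1:00 = 10:02 on Jul 26.

10:02 on July 26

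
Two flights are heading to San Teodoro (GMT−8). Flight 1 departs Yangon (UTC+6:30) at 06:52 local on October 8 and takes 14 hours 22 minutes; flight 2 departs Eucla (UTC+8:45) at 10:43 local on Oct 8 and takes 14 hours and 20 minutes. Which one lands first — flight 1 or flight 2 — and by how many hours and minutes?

Flight 1 in UTC: 06:52 − 6:30 = 00:22 on Oct 8.
+14 hours 22 minutes → arrive 14:44 UTC on Oct 8.
Flight 2 in UTC: 10:43 − 8:45 = 01:58 on Oct 8.
+14 hours and 20 minutes → arrive 16:18 UTC on Oct 8.
Flight 1 lands earlier by 1 hour 34 minutes.

the first, by 1 hour 34 minutes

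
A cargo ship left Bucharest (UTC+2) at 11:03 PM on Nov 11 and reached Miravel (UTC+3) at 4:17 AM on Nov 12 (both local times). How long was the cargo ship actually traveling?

Departure in UTC: 11:03 PM − 2:00 = 9:03 PM on Nov 11.
Arrival in UTC: 4:17 AM − 3:00 = 1:17 AM on Nov 12.
Elapsed = 1:17 AM − 9:03 PM (+1 day) = 4 hours 14 minutes.

4 hours 14 minutes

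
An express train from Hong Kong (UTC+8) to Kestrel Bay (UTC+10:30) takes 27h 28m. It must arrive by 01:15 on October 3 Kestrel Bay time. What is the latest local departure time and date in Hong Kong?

19:17 on Oct 1

Target arrival in UTC: 01:15 − 10:30 = 14:45 on Oct 2.
Subtract 27 hours 28 minutes → departure 11:17 UTC on Oct 1.
Hong Kong is UTC+8:00: 11:17 + 8:00 = 19:17 on Oct 1.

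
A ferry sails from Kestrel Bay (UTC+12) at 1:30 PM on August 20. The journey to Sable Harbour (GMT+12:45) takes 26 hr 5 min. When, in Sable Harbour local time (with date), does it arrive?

Convert departure to UTC: 1:30 PM − 12:00 = 1:30 AM UTC on Aug 20.
Add 26 hours 5 minutes travel time → 3:35 AM UTC (Aug 21).
Sable Harbour is UTC+12:45, so local arrival = 3:35 AM + 12:45 = 4:20 PM on Aug 21.

4:20 PM on Aug 21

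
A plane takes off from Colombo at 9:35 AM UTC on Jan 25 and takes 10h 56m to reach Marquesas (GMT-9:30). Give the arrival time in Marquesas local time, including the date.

11:01 AM on Jan 25

Departure is given in UTC: 9:35 AM on Jan 25.
Add 10 hours 56 minutes → 8:31 PM UTC.
Marquesas is UTC−9:30: 8:31 PM − 9:30 = 11:01 AM on Jan 25.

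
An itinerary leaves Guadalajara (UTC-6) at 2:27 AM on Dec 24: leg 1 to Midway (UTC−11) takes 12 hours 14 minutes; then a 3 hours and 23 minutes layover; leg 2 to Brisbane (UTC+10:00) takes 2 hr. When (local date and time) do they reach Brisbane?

12:04 PM on Dec 25

Convert departure to UTC: 2:27 AM + 6:00 = 8:27 AM UTC on Dec 24.
Add 12 hours 14 minutes leg 1 → 8:41 PM UTC.
Add 3 hours 23 minutes layover in Midway → 12:04 AM UTC (Dec 25).
Add 2 hours leg 2 → 2:04 AM UTC.
Brisbane is UTC+10:00, so local arrival = 2:04 AM + 10:00 = 12:04 PM on Dec 25.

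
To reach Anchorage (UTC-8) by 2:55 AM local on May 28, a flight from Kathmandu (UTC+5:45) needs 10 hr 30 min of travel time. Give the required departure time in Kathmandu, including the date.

Target arrival in UTC: 2:55 AM + 8:00 = 10:55 AM on May 28.
Subtract 10 hours and 30 minutes → departure 12:25 AM UTC on May 28.
Kathmandu is UTC+5:45: 12:25 AM + 5:45 = 6:10 AM on May 28.

6:10 AM on May 28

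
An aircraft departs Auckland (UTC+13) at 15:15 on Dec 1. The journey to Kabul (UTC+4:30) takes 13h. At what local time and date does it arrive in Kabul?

19:45 on December 1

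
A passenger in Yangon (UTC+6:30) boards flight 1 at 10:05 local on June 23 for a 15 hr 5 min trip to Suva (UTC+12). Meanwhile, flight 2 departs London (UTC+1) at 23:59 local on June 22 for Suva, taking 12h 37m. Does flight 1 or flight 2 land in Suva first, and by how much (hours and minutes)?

Flight 1 in UTC: 10:05 − 6:30 = 03:35 on Jun 23.
+15 hours and 5 minutes → arrive 18:40 UTC on Jun 23.
Flight 2 in UTC: 23:59 − 1:00 = 22:59 on Jun 22.
+12 hours and 37 minutes → arrive 11:36 UTC on Jun 23.
Flight 2 lands earlier by 7 hours 4 minutes.

the second, by 7 hours 4 minutes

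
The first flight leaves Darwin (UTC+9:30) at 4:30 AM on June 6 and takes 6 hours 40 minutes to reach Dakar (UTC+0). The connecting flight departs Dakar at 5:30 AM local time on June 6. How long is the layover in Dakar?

3 hours 50 minutes

Convert departure to UTC: 4:30 AM − 9:30 = 7:00 PM UTC on Jun 5.
Add 6 hours and 40 minutes flight time → 1:40 AM UTC (Jun 6).
Dakar is UTC+0, so local arrival is the same: 1:40 AM on Jun 6.
Layover = 5:30 AM − 1:40 AM = 3 hours 50 minutes.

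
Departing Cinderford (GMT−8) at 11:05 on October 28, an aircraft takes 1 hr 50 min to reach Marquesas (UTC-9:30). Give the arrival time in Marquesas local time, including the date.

Marquesas is 1:30 behind Cinderford.
After 1 hour and 50 minutes it is 12:55 in Cinderford.
Shift by the zone difference: 12:55 − 1:30 = 11:25 on Oct 28 in Marquesas.

11:25 on October 28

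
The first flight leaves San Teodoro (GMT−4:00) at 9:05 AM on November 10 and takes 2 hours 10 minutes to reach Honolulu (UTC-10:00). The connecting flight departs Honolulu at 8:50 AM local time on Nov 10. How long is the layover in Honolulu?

Convert departure to UTC: 9:05 AM + 4:00 = 1:05 PM UTC on Nov 10.
Add 2 hours 10 minutes flight time → 3:15 PM UTC.
Honolulu is UTC−10:00, so local arrival = 3:15 PM − 10:00 = 5:15 AM on Nov 10.
Layover = 8:50 AM − 5:15 AM = 3 hours 35 minutes.

3 hours 35 minutes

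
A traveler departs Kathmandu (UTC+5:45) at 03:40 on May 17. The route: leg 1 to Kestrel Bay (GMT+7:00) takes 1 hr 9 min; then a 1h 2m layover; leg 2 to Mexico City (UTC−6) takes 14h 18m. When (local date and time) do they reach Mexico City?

08:24 on May 17

Convert departure to UTC: 03:40 − 5:45 = 21:55 UTC on May 16.
Add 1 hour and 9 minutes leg 1 → 23:04 UTC.
Add 1 hour and 2 minutes layover in Kestrel Bay → 00:06 UTC (May 17).
Add 14 hours and 18 minutes leg 2 → 14:24 UTC.
Mexico City is UTC−6:00, so local arrival = 14:24 − 6:00 = 08:24 on May 17.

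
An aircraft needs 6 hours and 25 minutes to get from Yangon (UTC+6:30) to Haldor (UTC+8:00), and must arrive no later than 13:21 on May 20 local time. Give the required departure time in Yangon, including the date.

Target arrival in UTC: 13:21 − 8:00 = 05:21 on May 20.
Subtract 6 hours 25 minutes → departure 22:56 UTC on May 19.
Yangon is UTC+6:30: 22:56 + 6:30 = 05:26 on May 20.

05:26 on May 20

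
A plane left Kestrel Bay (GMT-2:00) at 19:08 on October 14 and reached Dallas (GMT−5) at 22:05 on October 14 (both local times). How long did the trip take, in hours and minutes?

Departure in UTC: 19:08 + 2:00 = 21:08 on Oct 14.
Arrival in UTC: 22:05 + 5:00 = 03:05 on Oct 15.
Elapsed = 03:05 − 21:08 (+1 day) = 5 hours 57 minutes.

5 hours 57 minutes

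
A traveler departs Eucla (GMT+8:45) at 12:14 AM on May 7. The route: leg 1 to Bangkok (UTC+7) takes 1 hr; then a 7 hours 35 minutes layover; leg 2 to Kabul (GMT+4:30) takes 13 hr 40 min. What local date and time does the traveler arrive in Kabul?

Convert departure to UTC: 12:14 AM − 8:45 = 3:29 PM UTC on May 6.
Add 1 hour leg 1 → 4:29 PM UTC.
Add 7 hours 35 minutes layover in Bangkok → 12:04 AM UTC (May 7).
Add 13 hours 40 minutes leg 2 → 1:44 PM UTC.
Kabul is UTC+4:30, so local arrival = 1:44 PM + 4:30 = 6:14 PM on May 7.

6:14 PM on May 7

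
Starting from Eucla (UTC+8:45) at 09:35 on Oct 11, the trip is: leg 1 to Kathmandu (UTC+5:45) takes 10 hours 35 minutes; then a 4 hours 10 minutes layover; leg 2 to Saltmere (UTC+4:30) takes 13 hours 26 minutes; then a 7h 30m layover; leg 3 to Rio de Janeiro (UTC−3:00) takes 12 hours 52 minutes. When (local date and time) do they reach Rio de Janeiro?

22:23 on Oct 12

Convert departure to UTC: 09:35 − 8:45 = 00:50 UTC on Oct 11.
Add 10 hours and 35 minutes leg 1 → 11:25 UTC.
Add 4 hours 10 minutes layover in Kathmandu → 15:35 UTC.
Add 13 hours 26 minutes leg 2 → 05:01 UTC (Oct 12).
Add 7 hours 30 minutes layover in Saltmere → 12:31 UTC.
Add 12 hours 52 minutes leg 3 → 01:23 UTC (Oct 13).
Rio de Janeiro is UTC−3:00, so local arrival = 01:23 − 3:00 = 22:23 on Oct 12.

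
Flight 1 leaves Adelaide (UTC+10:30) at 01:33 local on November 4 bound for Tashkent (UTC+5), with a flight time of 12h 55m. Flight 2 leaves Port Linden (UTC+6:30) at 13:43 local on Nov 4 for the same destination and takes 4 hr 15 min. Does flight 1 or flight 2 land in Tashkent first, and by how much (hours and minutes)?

Flight 1 in UTC: 01:33 − 10:30 = 15:03 on Nov 3.
+12 hours and 55 minutes → arrive 03:58 UTC on Nov 4.
Flight 2 in UTC: 13:43 − 6:30 = 07:13 on Nov 4.
+4 hours and 15 minutes → arrive 11:28 UTC on Nov 4.
Flight 1 lands earlier by 7 hours 30 minutes.

the first, by 7 hours 30 minutes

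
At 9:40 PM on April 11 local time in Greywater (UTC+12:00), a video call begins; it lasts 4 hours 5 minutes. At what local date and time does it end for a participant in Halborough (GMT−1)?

12:45 PM on April 11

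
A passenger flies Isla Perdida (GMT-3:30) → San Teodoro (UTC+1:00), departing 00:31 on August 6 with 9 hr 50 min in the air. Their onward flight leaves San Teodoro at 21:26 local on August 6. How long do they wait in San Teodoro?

Convert departure to UTC: 00:31 + 3:30 = 04:01 UTC on Aug 6.
Add 9 hours 50 minutes flight time → 13:51 UTC.
San Teodoro is UTC+1:00, so local arrival = 13:51 + 1:00 = 14:51 on Aug 6.
Layover = 21:26 − 14:51 = 6 hours 35 minutes.

6 hours 35 minutes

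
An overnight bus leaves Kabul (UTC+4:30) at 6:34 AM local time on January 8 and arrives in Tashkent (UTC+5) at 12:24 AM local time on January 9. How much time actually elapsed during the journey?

Tashkent is 0:30 ahead of Kabul.
Clock-face elapsed time (ignoring zones) is 17 hours 50 minutes.
Actual elapsed = 17 hours 50 minutes − 0:30 = 17 hours 20 minutes.

17 hours 20 minutes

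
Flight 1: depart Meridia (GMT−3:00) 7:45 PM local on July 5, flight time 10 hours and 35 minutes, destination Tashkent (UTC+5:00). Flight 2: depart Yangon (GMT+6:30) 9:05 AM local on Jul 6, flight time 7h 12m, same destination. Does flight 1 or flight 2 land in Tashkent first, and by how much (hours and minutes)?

Flight 1 in UTC: 7:45 PM + 3:00 = 10:45 PM on Jul 5.
+10 hours 35 minutes → arrive 9:20 AM UTC on Jul 6.
Flight 2 in UTC: 9:05 AM − 6:30 = 2:35 AM on Jul 6.
+7 hours 12 minutes → arrive 9:47 AM UTC on Jul 6.
Flight 1 lands earlier by 27 minutes.

the first, by 27 minutes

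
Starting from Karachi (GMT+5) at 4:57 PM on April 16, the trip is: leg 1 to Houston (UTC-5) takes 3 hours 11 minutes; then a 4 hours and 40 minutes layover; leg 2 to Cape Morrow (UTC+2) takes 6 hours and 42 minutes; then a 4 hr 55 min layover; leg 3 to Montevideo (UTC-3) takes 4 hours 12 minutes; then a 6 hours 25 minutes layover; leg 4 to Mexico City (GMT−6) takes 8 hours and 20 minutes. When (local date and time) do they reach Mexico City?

8:22 PM on Apr 17

Convert departure to UTC: 4:57 PM − 5:00 = 11:57 AM UTC on Apr 16.
Add 3 hours 11 minutes leg 1 → 3:08 PM UTC.
Add 4 hours 40 minutes layover in Houston → 7:48 PM UTC.
Add 6 hours and 42 minutes leg 2 → 2:30 AM UTC (Apr 17).
Add 4 hours and 55 minutes layover in Cape Morrow → 7:25 AM UTC.
Add 4 hours 12 minutes leg 3 → 11:37 AM UTC.
Add 6 hours 25 minutes layover in Montevideo → 6:02 PM UTC.
Add 8 hours and 20 minutes leg 4 → 2:22 AM UTC (Apr 18).
Mexico City is UTC−6:00, so local arrival = 2:22 AM − 6:00 = 8:22 PM on Apr 17.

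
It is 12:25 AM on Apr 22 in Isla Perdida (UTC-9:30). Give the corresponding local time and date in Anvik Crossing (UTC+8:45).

6:40 PM on Apr 22

In UTC: 12:25 AM + 9:30 = 9:55 AM on Apr 22.
Anvik Crossing is UTC+8:45: 9:55 AM + 8:45 = 6:40 PM on Apr 22.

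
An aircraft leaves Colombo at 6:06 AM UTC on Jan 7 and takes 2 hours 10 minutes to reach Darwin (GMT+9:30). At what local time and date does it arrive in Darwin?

Departure is given in UTC: 6:06 AM on Jan 7.
Add 2 hours 10 minutes → 8:16 AM UTC.
Darwin is UTC+9:30: 8:16 AM + 9:30 = 5:46 PM on Jan 7.

5:46 PM on Jan 7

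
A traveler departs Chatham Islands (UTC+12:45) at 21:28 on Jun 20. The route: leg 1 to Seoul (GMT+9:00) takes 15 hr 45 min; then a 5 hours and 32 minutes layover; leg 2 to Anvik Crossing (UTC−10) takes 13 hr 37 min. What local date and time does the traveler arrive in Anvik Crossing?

09:37 on June 21

Convert departure to UTC: 21:28 − 12:45 = 08:43 UTC on Jun 20.
Add 15 hours 45 minutes leg 1 → 00:28 UTC (Jun 21).
Add 5 hours and 32 minutes layover in Seoul → 06:00 UTC.
Add 13 hours 37 minutes leg 2 → 19:37 UTC.
Anvik Crossing is UTC−10:00, so local arrival = 19:37 − 10:00 = 09:37 on Jun 21.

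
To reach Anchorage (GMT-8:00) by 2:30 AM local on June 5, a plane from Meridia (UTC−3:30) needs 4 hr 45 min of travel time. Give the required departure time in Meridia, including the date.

Target arrival in UTC: 2:30 AM + 8:00 = 10:30 AM on Jun 5.
Subtract 4 hours 45 minutes → departure 5:45 AM UTC on Jun 5.
Meridia is UTC−3:30: 5:45 AM − 3:30 = 2:15 AM on Jun 5.

2:15 AM on June 5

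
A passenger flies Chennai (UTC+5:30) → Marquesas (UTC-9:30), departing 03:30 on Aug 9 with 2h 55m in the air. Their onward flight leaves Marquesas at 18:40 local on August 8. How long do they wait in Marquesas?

3 hours 15 minutes

Convert departure to UTC: 03:30 − 5:30 = 22:00 UTC on Aug 8.
Add 2 hours and 55 minutes flight time → 00:55 UTC (Aug 9).
Marquesas is UTC−9:30, so local arrival = 00:55 − 9:30 = 15:25 on Aug 8.
Layover = 18:40 − 15:25 = 3 hours 15 minutes.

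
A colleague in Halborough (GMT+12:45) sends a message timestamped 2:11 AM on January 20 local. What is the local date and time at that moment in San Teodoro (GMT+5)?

In UTC: 2:11 AM − 12:45 = 1:26 PM on Jan 19.
San Teodoro is UTC+5:00: 1:26 PM + 5:00 = 6:26 PM on Jan 19.

6:26 PM on Jan 19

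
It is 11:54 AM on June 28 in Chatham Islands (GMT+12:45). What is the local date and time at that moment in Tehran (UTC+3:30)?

In UTC: 11:54 AM − 12:45 = 11:09 PM on Jun 27.
Tehran is UTC+3:30: 11:09 PM + 3:30 = 2:39 AM on Jun 28.

2:39 AM on June 28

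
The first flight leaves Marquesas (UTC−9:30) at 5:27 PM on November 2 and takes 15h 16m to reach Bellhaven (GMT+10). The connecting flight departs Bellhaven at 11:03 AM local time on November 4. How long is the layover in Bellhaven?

6 hours 50 minutes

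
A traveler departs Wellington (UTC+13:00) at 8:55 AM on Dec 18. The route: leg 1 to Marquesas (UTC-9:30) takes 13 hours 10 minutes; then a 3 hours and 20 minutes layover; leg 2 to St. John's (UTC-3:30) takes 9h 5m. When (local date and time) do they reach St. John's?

6:00 PM on December 18

Convert departure to UTC: 8:55 AM − 13:00 = 7:55 PM UTC on Dec 17.
Add 13 hours and 10 minutes leg 1 → 9:05 AM UTC (Dec 18).
Add 3 hours 20 minutes layover in Marquesas → 12:25 PM UTC.
Add 9 hours 5 minutes leg 2 → 9:30 PM UTC.
St. John's is UTC−3:30, so local arrival = 9:30 PM − 3:30 = 6:00 PM on Dec 18.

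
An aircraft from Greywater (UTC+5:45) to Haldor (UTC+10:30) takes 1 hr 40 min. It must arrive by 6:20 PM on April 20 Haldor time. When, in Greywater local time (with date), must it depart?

11:55 AM on Apr 20

Target arrival in UTC: 6:20 PM − 10:30 = 7:50 AM on Apr 20.
Subtract 1 hour 40 minutes → departure 6:10 AM UTC on Apr 20.
Greywater is UTC+5:45: 6:10 AM + 5:45 = 11:55 AM on Apr 20.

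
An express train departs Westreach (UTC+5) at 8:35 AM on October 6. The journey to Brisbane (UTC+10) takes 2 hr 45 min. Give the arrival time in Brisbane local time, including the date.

4:20 PM on October 6

Convert departure to UTC: 8:35 AM − 5:00 = 3:35 AM UTC on Oct 6.
Add 2 hours and 45 minutes travel time → 6:20 AM UTC.
Brisbane is UTC+10:00, so local arrival = 6:20 AM + 10:00 = 4:20 PM on Oct 6.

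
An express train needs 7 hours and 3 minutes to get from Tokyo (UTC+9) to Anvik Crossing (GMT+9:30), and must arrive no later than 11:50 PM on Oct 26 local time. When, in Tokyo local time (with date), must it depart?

Target arrival in UTC: 11:50 PM − 9:30 = 2:20 PM on Oct 26.
Subtract 7 hours and 3 minutes → departure 7:17 AM UTC on Oct 26.
Tokyo is UTC+9:00: 7:17 AM + 9:00 = 4:17 PM on Oct 26.

4:17 PM on October 26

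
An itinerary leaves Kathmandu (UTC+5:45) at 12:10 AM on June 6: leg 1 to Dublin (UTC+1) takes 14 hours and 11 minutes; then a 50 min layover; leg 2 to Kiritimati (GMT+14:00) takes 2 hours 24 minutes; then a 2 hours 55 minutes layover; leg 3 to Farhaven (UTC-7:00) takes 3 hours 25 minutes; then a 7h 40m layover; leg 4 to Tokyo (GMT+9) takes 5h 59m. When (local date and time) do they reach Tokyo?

4:49 PM on Jun 7

Convert departure to UTC: 12:10 AM − 5:45 = 6:25 PM UTC on Jun 5.
Add 14 hours 11 minutes leg 1 → 8:36 AM UTC (Jun 6).
Add 50 minutes layover in Dublin → 9:26 AM UTC.
Add 2 hours 24 minutes leg 2 → 11:50 AM UTC.
Add 2 hours and 55 minutes layover in Kiritimati → 2:45 PM UTC.
Add 3 hours and 25 minutes leg 3 → 6:10 PM UTC.
Add 7 hours and 40 minutes layover in Farhaven → 1:50 AM UTC (Jun 7).
Add 5 hours and 59 minutes leg 4 → 7:49 AM UTC.
Tokyo is UTC+9:00, so local arrival = 7:49 AM + 9:00 = 4:49 PM on Jun 7.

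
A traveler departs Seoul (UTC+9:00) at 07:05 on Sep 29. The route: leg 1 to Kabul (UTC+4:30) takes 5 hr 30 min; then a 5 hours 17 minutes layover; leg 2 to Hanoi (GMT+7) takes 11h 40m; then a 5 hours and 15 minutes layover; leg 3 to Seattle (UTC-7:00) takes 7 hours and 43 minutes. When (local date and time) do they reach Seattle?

02:30 on Sep 30

Convert departure to UTC: 07:05 − 9:00 = 22:05 UTC on Sep 28.
Add 5 hours and 30 minutes leg 1 → 03:35 UTC (Sep 29).
Add 5 hours 17 minutes layover in Kabul → 08:52 UTC.
Add 11 hours 40 minutes leg 2 → 20:32 UTC.
Add 5 hours 15 minutes layover in Hanoi → 01:47 UTC (Sep 30).
Add 7 hours 43 minutes leg 3 → 09:30 UTC.
Seattle is UTC−7:00, so local arrival = 09:30 − 7:00 = 02:30 on Sep 30.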